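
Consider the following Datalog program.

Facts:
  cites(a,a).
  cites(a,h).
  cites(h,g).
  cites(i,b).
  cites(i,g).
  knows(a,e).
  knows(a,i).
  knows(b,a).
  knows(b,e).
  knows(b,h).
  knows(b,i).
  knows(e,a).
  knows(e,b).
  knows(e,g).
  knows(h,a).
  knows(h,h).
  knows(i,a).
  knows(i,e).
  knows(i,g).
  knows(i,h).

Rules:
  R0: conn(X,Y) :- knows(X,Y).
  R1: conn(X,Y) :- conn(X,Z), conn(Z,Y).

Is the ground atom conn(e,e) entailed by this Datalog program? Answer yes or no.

round 1: derive conn(a,e) via R0 from knows(a,e)
round 1: derive conn(a,i) via R0 from knows(a,i)
round 1: derive conn(b,a) via R0 from knows(b,a)
round 1: derive conn(b,e) via R0 from knows(b,e)
round 1: derive conn(b,h) via R0 from knows(b,h)
round 1: derive conn(b,i) via R0 from knows(b,i)
round 1: derive conn(e,a) via R0 from knows(e,a)
round 1: derive conn(e,b) via R0 from knows(e,b)
round 1: derive conn(e,g) via R0 from knows(e,g)
round 1: derive conn(h,a) via R0 from knows(h,a)
round 1: derive conn(h,h) via R0 from knows(h,h)
round 1: derive conn(i,a) via R0 from knows(i,a)
round 1: derive conn(i,e) via R0 from knows(i,e)
round 1: derive conn(i,g) via R0 from knows(i,g)
round 1: derive conn(i,h) via R0 from knows(i,h)
round 2: derive conn(a,a) via R1 from conn(a,e), conn(e,a)
round 2: derive conn(a,b) via R1 from conn(a,e), conn(e,b)
round 2: derive conn(a,g) via R1 from conn(a,e), conn(e,g)
round 2: derive conn(a,h) via R1 from conn(a,i), conn(i,h)
round 2: derive conn(b,b) via R1 from conn(b,e), conn(e,b)
round 2: derive conn(b,g) via R1 from conn(b,e), conn(e,g)
round 2: derive conn(e,e) via R1 from conn(e,a), conn(a,e)
round 2: derive conn(e,h) via R1 from conn(e,b), conn(b,h)
round 2: derive conn(e,i) via R1 from conn(e,a), conn(a,i)
round 2: derive conn(h,e) via R1 from conn(h,a), conn(a,e)
round 2: derive conn(h,i) via R1 from conn(h,a), conn(a,i)
round 2: derive conn(i,b) via R1 from conn(i,e), conn(e,b)
round 2: derive conn(i,i) via R1 from conn(i,a), conn(a,i)
round 3: derive conn(h,b) via R1 from conn(h,a), conn(a,b)
round 3: derive conn(h,g) via R1 from conn(h,a), conn(a,g)

yes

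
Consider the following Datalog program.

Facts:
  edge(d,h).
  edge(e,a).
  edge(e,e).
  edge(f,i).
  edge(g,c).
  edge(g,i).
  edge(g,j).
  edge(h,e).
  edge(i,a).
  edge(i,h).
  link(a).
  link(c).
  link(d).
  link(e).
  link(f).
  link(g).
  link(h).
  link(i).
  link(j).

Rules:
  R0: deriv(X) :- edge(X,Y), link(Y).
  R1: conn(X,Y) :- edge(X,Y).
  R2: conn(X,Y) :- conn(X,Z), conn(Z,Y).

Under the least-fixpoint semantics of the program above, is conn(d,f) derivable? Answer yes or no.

no

round 1: derive conn(d,h) via R1 from edge(d,h)
round 1: derive conn(e,a) via R1 from edge(e,a)
round 1: derive conn(e,e) via R1 from edge(e,e)
round 1: derive conn(f,i) via R1 from edge(f,i)
round 1: derive conn(g,c) via R1 from edge(g,c)
round 1: derive conn(g,i) via R1 from edge(g,i)
round 1: derive conn(g,j) via R1 from edge(g,j)
round 1: derive conn(h,e) via R1 from edge(h,e)
round 1: derive conn(i,a) via R1 from edge(i,a)
round 1: derive conn(i,h) via R1 from edge(i,h)
round 2: derive conn(d,e) via R2 from conn(d,h), conn(h,e)
round 2: derive conn(f,a) via R2 from conn(f,i), conn(i,a)
round 2: derive conn(f,h) via R2 from conn(f,i), conn(i,h)
round 2: derive conn(g,a) via R2 from conn(g,i), conn(i,a)
round 2: derive conn(g,h) via R2 from conn(g,i), conn(i,h)
round 2: derive conn(h,a) via R2 from conn(h,e), conn(e,a)
round 2: derive conn(i,e) via R2 from conn(i,h), conn(h,e)
round 3: derive conn(d,a) via R2 from conn(d,e), conn(e,a)
round 3: derive conn(f,e) via R2 from conn(f,h), conn(h,e)
round 3: derive conn(g,e) via R2 from conn(g,h), conn(h,e)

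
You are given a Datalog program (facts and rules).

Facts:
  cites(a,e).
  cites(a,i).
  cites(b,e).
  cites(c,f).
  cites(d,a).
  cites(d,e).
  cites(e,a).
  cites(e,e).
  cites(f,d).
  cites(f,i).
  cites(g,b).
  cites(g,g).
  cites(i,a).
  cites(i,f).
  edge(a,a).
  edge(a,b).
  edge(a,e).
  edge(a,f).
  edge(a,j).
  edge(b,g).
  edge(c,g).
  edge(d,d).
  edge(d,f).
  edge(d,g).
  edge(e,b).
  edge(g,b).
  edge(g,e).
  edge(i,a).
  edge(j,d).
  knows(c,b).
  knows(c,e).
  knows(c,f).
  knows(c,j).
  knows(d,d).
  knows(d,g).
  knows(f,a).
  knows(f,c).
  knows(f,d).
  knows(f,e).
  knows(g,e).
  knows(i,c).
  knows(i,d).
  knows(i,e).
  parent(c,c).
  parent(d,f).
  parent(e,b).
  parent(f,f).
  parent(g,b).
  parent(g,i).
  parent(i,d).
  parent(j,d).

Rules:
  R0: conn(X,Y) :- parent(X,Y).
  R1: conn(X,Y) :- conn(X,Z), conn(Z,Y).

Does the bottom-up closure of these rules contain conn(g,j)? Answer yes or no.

no

round 1: derive conn(c,c) via R0 from parent(c,c)
round 1: derive conn(d,f) via R0 from parent(d,f)
round 1: derive conn(e,b) via R0 from parent(e,b)
round 1: derive conn(f,f) via R0 from parent(f,f)
round 1: derive conn(g,b) via R0 from parent(g,b)
round 1: derive conn(g,i) via R0 from parent(g,i)
round 1: derive conn(i,d) via R0 from parent(i,d)
round 1: derive conn(j,d) via R0 from parent(j,d)
round 2: derive conn(g,d) via R1 from conn(g,i), conn(i,d)
round 2: derive conn(i,f) via R1 from conn(i,d), conn(d,f)
round 2: derive conn(j,f) via R1 from conn(j,d), conn(d,f)
round 3: derive conn(g,f) via R1 from conn(g,d), conn(d,f)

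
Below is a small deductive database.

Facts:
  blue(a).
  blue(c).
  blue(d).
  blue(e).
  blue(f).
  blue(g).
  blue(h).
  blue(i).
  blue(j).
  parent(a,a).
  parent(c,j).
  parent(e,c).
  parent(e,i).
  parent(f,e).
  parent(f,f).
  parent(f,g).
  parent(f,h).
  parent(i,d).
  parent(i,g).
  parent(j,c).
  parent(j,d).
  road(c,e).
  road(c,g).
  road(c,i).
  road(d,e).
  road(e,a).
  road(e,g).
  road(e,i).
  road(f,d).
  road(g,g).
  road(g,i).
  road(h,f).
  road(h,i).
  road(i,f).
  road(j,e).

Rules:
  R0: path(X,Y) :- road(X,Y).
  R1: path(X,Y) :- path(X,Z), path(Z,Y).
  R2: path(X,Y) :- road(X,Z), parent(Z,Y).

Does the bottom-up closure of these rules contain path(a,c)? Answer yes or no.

round 1: derive path(c,e) via R0 from road(c,e)
round 1: derive path(c,g) via R0 from road(c,g)
round 1: derive path(c,i) via R0 from road(c,i)
round 1: derive path(d,e) via R0 from road(d,e)
round 1: derive path(e,a) via R0 from road(e,a)
round 1: derive path(e,g) via R0 from road(e,g)
round 1: derive path(e,i) via R0 from road(e,i)
round 1: derive path(f,d) via R0 from road(f,d)
round 1: derive path(g,g) via R0 from road(g,g)
round 1: derive path(g,i) via R0 from road(g,i)
round 1: derive path(h,f) via R0 from road(h,f)
round 1: derive path(h,i) via R0 from road(h,i)
round 1: derive path(i,f) via R0 from road(i,f)
round 1: derive path(j,e) via R0 from road(j,e)
round 1: derive path(c,c) via R2 from road(c,e), parent(e,c)
round 1: derive path(c,d) via R2 from road(c,i), parent(i,d)
round 1: derive path(d,c) via R2 from road(d,e), parent(e,c)
round 1: derive path(d,i) via R2 from road(d,e), parent(e,i)
round 1: derive path(e,d) via R2 from road(e,i), parent(i,d)
round 1: derive path(g,d) via R2 from road(g,i), parent(i,d)
round 1: derive path(h,d) via R2 from road(h,i), parent(i,d)
round 1: derive path(h,e) via R2 from road(h,f), parent(f,e)
round 1: derive path(h,g) via R2 from road(h,f), parent(f,g)
round 1: derive path(h,h) via R2 from road(h,f), parent(f,h)
round 1: derive path(i,e) via R2 from road(i,f), parent(f,e)
round 1: derive path(i,g) via R2 from road(i,f), parent(f,g)
round 1: derive path(i,h) via R2 from road(i,f), parent(f,h)
round 1: derive path(j,c) via R2 from road(j,e), parent(e,c)
round 1: derive path(j,i) via R2 from road(j,e), parent(e,i)
round 2: derive path(c,a) via R1 from path(c,e), path(e,a)
round 2: derive path(c,f) via R1 from path(c,i), path(i,f)
round 2: derive path(c,h) via R1 from path(c,i), path(i,h)
round 2: derive path(d,a) via R1 from path(d,e), path(e,a)
round 2: derive path(d,d) via R1 from path(d,c), path(c,d)
round 2: derive path(d,f) via R1 from path(d,i), path(i,f)
round 2: derive path(d,g) via R1 from path(d,c), path(c,g)
round 2: derive path(d,h) via R1 from path(d,i), path(i,h)
round 2: derive path(e,c) via R1 from path(e,d), path(d,c)
round 2: derive path(e,e) via R1 from path(e,d), path(d,e)
round 2: derive path(e,f) via R1 from path(e,i), path(i,f)
round 2: derive path(e,h) via R1 from path(e,i), path(i,h)
round 2: derive path(f,c) via R1 from path(f,d), path(d,c)
round 2: derive path(f,e) via R1 from path(f,d), path(d,e)
round 2: derive path(f,i) via R1 from path(f,d), path(d,i)
round 2: derive path(g,c) via R1 from path(g,d), path(d,c)
round 2: derive path(g,e) via R1 from path(g,d), path(d,e)
round 2: derive path(g,f) via R1 from path(g,i), path(i,f)
round 2: derive path(g,h) via R1 from path(g,i), path(i,h)
round 2: derive path(h,a) via R1 from path(h,e), path(e,a)
round 2: derive path(h,c) via R1 from path(h,d), path(d,c)
round 2: derive path(i,a) via R1 from path(i,e), path(e,a)
round 2: derive path(i,d) via R1 from path(i,e), path(e,d)
round 2: derive path(i,i) via R1 from path(i,e), path(e,i)
round 2: derive path(j,a) via R1 from path(j,e), path(e,a)
round 2: derive path(j,d) via R1 from path(j,c), path(c,d)
round 2: derive path(j,f) via R1 from path(j,i), path(i,f)
round 2: derive path(j,g) via R1 from path(j,c), path(c,g)
round 2: derive path(j,h) via R1 from path(j,i), path(i,h)
round 3: derive path(f,a) via R1 from path(f,c), path(c,a)
round 3: derive path(f,f) via R1 from path(f,c), path(c,f)
round 3: derive path(f,g) via R1 from path(f,c), path(c,g)
round 3: derive path(f,h) via R1 from path(f,c), path(c,h)
round 3: derive path(g,a) via R1 from path(g,c), path(c,a)
round 3: derive path(i,c) via R1 from path(i,d), path(d,c)

no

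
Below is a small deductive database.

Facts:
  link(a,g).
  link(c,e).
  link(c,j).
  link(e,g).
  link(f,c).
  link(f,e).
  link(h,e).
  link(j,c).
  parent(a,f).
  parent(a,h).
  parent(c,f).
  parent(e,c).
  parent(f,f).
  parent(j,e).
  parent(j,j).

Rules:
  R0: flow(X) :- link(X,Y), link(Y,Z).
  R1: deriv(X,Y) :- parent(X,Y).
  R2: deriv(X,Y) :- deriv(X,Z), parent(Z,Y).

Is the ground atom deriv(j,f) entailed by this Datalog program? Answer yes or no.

round 1: derive deriv(a,f) via R1 from parent(a,f)
round 1: derive deriv(a,h) via R1 from parent(a,h)
round 1: derive deriv(c,f) via R1 from parent(c,f)
round 1: derive deriv(e,c) via R1 from parent(e,c)
round 1: derive deriv(f,f) via R1 from parent(f,f)
round 1: derive deriv(j,e) via R1 from parent(j,e)
round 1: derive deriv(j,j) via R1 from parent(j,j)
round 2: derive deriv(e,f) via R2 from deriv(e,c), parent(c,f)
round 2: derive deriv(j,c) via R2 from deriv(j,e), parent(e,c)
round 3: derive deriv(j,f) via R2 from deriv(j,c), parent(c,f)

yes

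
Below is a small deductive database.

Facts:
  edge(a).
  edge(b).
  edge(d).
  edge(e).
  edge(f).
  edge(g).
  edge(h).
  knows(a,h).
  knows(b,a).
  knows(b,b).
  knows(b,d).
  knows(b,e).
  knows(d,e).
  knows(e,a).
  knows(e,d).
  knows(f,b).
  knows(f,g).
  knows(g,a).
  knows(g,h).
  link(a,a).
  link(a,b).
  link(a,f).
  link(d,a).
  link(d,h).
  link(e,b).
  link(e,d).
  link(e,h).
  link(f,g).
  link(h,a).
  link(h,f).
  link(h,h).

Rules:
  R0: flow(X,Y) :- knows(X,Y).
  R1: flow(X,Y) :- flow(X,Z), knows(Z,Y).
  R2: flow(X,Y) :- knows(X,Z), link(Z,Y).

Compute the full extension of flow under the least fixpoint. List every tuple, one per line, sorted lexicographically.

round 1: derive flow(a,h) via R0 from knows(a,h)
round 1: derive flow(b,a) via R0 from knows(b,a)
round 1: derive flow(b,b) via R0 from knows(b,b)
round 1: derive flow(b,d) via R0 from knows(b,d)
round 1: derive flow(b,e) via R0 from knows(b,e)
round 1: derive flow(d,e) via R0 from knows(d,e)
round 1: derive flow(e,a) via R0 from knows(e,a)
round 1: derive flow(e,d) via R0 from knows(e,d)
round 1: derive flow(f,b) via R0 from knows(f,b)
round 1: derive flow(f,g) via R0 from knows(f,g)
round 1: derive flow(g,a) via R0 from knows(g,a)
round 1: derive flow(g,h) via R0 from knows(g,h)
round 1: derive flow(a,a) via R2 from knows(a,h), link(h,a)
round 1: derive flow(a,f) via R2 from knows(a,h), link(h,f)
round 1: derive flow(b,f) via R2 from knows(b,a), link(a,f)
round 1: derive flow(b,h) via R2 from knows(b,d), link(d,h)
round 1: derive flow(d,b) via R2 from knows(d,e), link(e,b)
round 1: derive flow(d,d) via R2 from knows(d,e), link(e,d)
round 1: derive flow(d,h) via R2 from knows(d,e), link(e,h)
round 1: derive flow(e,b) via R2 from knows(e,a), link(a,b)
round 1: derive flow(e,f) via R2 from knows(e,a), link(a,f)
round 1: derive flow(e,h) via R2 from knows(e,d), link(d,h)
round 1: derive flow(g,b) via R2 from knows(g,a), link(a,b)
round 1: derive flow(g,f) via R2 from knows(g,a), link(a,f)
round 2: derive flow(a,b) via R1 from flow(a,f), knows(f,b)
round 2: derive flow(a,g) via R1 from flow(a,f), knows(f,g)
round 2: derive flow(b,g) via R1 from flow(b,f), knows(f,g)
round 2: derive flow(d,a) via R1 from flow(d,b), knows(b,a)
round 2: derive flow(e,e) via R1 from flow(e,b), knows(b,e)
round 2: derive flow(e,g) via R1 from flow(e,f), knows(f,g)
round 2: derive flow(f,a) via R1 from flow(f,b), knows(b,a)
round 2: derive flow(f,d) via R1 from flow(f,b), knows(b,d)
round 2: derive flow(f,e) via R1 from flow(f,b), knows(b,e)
round 2: derive flow(f,h) via R1 from flow(f,g), knows(g,h)
round 2: derive flow(g,d) via R1 from flow(g,b), knows(b,d)
round 2: derive flow(g,e) via R1 from flow(g,b), knows(b,e)
round 2: derive flow(g,g) via R1 from flow(g,f), knows(f,g)
round 3: derive flow(a,d) via R1 from flow(a,b), knows(b,d)
round 3: derive flow(a,e) via R1 from flow(a,b), knows(b,e)

flow(a,a)
flow(a,b)
flow(a,d)
flow(a,e)
flow(a,f)
flow(a,g)
flow(a,h)
flow(b,a)
flow(b,b)
flow(b,d)
flow(b,e)
flow(b,f)
flow(b,g)
flow(b,h)
flow(d,a)
flow(d,b)
flow(d,d)
flow(d,e)
flow(d,h)
flow(e,a)
flow(e,b)
flow(e,d)
flow(e,e)
flow(e,f)
flow(e,g)
flow(e,h)
flow(f,a)
flow(f,b)
flow(f,d)
flow(f,e)
flow(f,g)
flow(f,h)
flow(g,a)
flow(g,b)
flow(g,d)
flow(g,e)
flow(g,f)
flow(g,g)
flow(g,h)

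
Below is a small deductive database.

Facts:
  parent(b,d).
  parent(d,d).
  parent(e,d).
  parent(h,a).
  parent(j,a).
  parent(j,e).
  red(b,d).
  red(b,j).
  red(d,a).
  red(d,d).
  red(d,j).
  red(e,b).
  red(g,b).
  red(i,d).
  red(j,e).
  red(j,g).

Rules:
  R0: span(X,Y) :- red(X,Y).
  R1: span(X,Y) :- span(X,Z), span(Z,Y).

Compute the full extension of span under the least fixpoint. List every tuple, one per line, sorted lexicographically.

span(b,a)
span(b,b)
span(b,d)
span(b,e)
span(b,g)
span(b,j)
span(d,a)
span(d,b)
span(d,d)
span(d,e)
span(d,g)
span(d,j)
span(e,a)
span(e,b)
span(e,d)
span(e,e)
span(e,g)
span(e,j)
span(g,a)
span(g,b)
span(g,d)
span(g,e)
span(g,g)
span(g,j)
span(i,a)
span(i,b)
span(i,d)
span(i,e)
span(i,g)
span(i,j)
span(j,a)
span(j,b)
span(j,d)
span(j,e)
span(j,g)
span(j,j)

round 1: derive span(b,d) via R0 from red(b,d)
round 1: derive span(b,j) via R0 from red(b,j)
round 1: derive span(d,a) via R0 from red(d,a)
round 1: derive span(d,d) via R0 from red(d,d)
round 1: derive span(d,j) via R0 from red(d,j)
round 1: derive span(e,b) via R0 from red(e,b)
round 1: derive span(g,b) via R0 from red(g,b)
round 1: derive span(i,d) via R0 from red(i,d)
round 1: derive span(j,e) via R0 from red(j,e)
round 1: derive span(j,g) via R0 from red(j,g)
round 2: derive span(b,a) via R1 from span(b,d), span(d,a)
round 2: derive span(b,e) via R1 from span(b,j), span(j,e)
round 2: derive span(b,g) via R1 from span(b,j), span(j,g)
round 2: derive span(d,e) via R1 from span(d,j), span(j,e)
round 2: derive span(d,g) via R1 from span(d,j), span(j,g)
round 2: derive span(e,d) via R1 from span(e,b), span(b,d)
round 2: derive span(e,j) via R1 from span(e,b), span(b,j)
round 2: derive span(g,d) via R1 from span(g,b), span(b,d)
round 2: derive span(g,j) via R1 from span(g,b), span(b,j)
round 2: derive span(i,a) via R1 from span(i,d), span(d,a)
round 2: derive span(i,j) via R1 from span(i,d), span(d,j)
round 2: derive span(j,b) via R1 from span(j,e), span(e,b)
round 3: derive span(b,b) via R1 from span(b,e), span(e,b)
round 3: derive span(d,b) via R1 from span(d,e), span(e,b)
round 3: derive span(e,a) via R1 from span(e,b), span(b,a)
round 3: derive span(e,e) via R1 from span(e,b), span(b,e)
round 3: derive span(e,g) via R1 from span(e,b), span(b,g)
round 3: derive span(g,a) via R1 from span(g,b), span(b,a)
round 3: derive span(g,e) via R1 from span(g,b), span(b,e)
round 3: derive span(g,g) via R1 from span(g,b), span(b,g)
round 3: derive span(i,b) via R1 from span(i,j), span(j,b)
round 3: derive span(i,e) via R1 from span(i,d), span(d,e)
round 3: derive span(i,g) via R1 from span(i,d), span(d,g)
round 3: derive span(j,a) via R1 from span(j,b), span(b,a)
round 3: derive span(j,d) via R1 from span(j,b), span(b,d)
round 3: derive span(j,j) via R1 from span(j,b), span(b,j)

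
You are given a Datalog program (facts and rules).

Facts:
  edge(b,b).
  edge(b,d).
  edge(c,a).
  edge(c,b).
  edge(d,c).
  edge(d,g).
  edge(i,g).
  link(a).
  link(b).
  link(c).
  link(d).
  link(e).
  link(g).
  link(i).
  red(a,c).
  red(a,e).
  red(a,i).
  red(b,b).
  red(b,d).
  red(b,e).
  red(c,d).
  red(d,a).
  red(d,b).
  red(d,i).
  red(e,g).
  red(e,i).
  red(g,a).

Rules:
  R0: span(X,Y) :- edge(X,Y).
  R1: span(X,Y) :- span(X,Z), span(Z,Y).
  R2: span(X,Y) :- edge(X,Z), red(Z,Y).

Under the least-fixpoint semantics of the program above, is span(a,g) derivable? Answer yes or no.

round 1: derive span(b,b) via R0 from edge(b,b)
round 1: derive span(b,d) via R0 from edge(b,d)
round 1: derive span(c,a) via R0 from edge(c,a)
round 1: derive span(c,b) via R0 from edge(c,b)
round 1: derive span(d,c) via R0 from edge(d,c)
round 1: derive span(d,g) via R0 from edge(d,g)
round 1: derive span(i,g) via R0 from edge(i,g)
round 1: derive span(b,a) via R2 from edge(b,d), red(d,a)
round 1: derive span(b,e) via R2 from edge(b,b), red(b,e)
round 1: derive span(b,i) via R2 from edge(b,d), red(d,i)
round 1: derive span(c,c) via R2 from edge(c,a), red(a,c)
round 1: derive span(c,d) via R2 from edge(c,b), red(b,d)
round 1: derive span(c,e) via R2 from edge(c,a), red(a,e)
round 1: derive span(c,i) via R2 from edge(c,a), red(a,i)
round 1: derive span(d,a) via R2 from edge(d,g), red(g,a)
round 1: derive span(d,d) via R2 from edge(d,c), red(c,d)
round 1: derive span(i,a) via R2 from edge(i,g), red(g,a)
round 2: derive span(b,c) via R1 from span(b,d), span(d,c)
round 2: derive span(b,g) via R1 from span(b,d), span(d,g)
round 2: derive span(c,g) via R1 from span(c,d), span(d,g)
round 2: derive span(d,b) via R1 from span(d,c), span(c,b)
round 2: derive span(d,e) via R1 from span(d,c), span(c,e)
round 2: derive span(d,i) via R1 from span(d,c), span(c,i)

no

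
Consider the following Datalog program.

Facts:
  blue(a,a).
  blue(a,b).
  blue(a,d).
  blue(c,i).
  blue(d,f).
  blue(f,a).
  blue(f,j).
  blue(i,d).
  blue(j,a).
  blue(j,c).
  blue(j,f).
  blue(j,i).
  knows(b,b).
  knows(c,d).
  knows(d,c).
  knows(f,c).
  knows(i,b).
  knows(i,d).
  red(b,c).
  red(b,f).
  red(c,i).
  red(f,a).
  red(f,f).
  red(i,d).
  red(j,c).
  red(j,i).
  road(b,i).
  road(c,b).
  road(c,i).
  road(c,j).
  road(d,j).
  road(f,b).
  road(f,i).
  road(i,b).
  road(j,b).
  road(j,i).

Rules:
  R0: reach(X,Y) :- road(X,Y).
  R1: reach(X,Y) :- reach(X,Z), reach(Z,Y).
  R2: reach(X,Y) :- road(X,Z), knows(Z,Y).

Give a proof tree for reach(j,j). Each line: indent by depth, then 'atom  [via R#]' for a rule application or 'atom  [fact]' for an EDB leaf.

reach(j,j)  [via R1]
  reach(j,d)  [via R2]
    road(j,i)  [fact]
    knows(i,d)  [fact]
  reach(d,j)  [via R0]
    road(d,j)  [fact]

round 1: derive reach(b,i) via R0 from road(b,i)
round 1: derive reach(c,b) via R0 from road(c,b)
round 1: derive reach(c,i) via R0 from road(c,i)
round 1: derive reach(c,j) via R0 from road(c,j)
round 1: derive reach(d,j) via R0 from road(d,j)
round 1: derive reach(f,b) via R0 from road(f,b)
round 1: derive reach(f,i) via R0 from road(f,i)
round 1: derive reach(i,b) via R0 from road(i,b)
round 1: derive reach(j,b) via R0 from road(j,b)
round 1: derive reach(j,i) via R0 from road(j,i)
round 1: derive reach(b,b) via R2 from road(b,i), knows(i,b)
round 1: derive reach(b,d) via R2 from road(b,i), knows(i,d)
round 1: derive reach(c,d) via R2 from road(c,i), knows(i,d)
round 1: derive reach(f,d) via R2 from road(f,i), knows(i,d)
round 1: derive reach(j,d) via R2 from road(j,i), knows(i,d)
round 2: derive reach(b,j) via R1 from reach(b,d), reach(d,j)
round 2: derive reach(d,b) via R1 from reach(d,j), reach(j,b)
round 2: derive reach(d,d) via R1 from reach(d,j), reach(j,d)
round 2: derive reach(d,i) via R1 from reach(d,j), reach(j,i)
round 2: derive reach(f,j) via R1 from reach(f,d), reach(d,j)
round 2: derive reach(i,d) via R1 from reach(i,b), reach(b,d)
round 2: derive reach(i,i) via R1 from reach(i,b), reach(b,i)
round 2: derive reach(j,j) via R1 from reach(j,d), reach(d,j)
round 3: derive reach(i,j) via R1 from reach(i,b), reach(b,j)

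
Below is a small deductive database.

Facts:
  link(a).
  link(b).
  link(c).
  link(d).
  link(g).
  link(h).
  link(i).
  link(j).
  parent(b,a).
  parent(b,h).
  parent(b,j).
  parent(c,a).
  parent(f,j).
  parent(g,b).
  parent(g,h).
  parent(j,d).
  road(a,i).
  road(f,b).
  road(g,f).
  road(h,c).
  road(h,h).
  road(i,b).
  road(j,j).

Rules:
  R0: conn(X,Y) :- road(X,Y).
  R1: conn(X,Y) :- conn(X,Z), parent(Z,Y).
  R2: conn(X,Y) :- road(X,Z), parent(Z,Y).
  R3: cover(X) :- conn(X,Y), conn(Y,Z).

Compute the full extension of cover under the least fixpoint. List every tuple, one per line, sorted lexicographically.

round 1: derive conn(a,i) via R0 from road(a,i)
round 1: derive conn(f,b) via R0 from road(f,b)
round 1: derive conn(g,f) via R0 from road(g,f)
round 1: derive conn(h,c) via R0 from road(h,c)
round 1: derive conn(h,h) via R0 from road(h,h)
round 1: derive conn(i,b) via R0 from road(i,b)
round 1: derive conn(j,j) via R0 from road(j,j)
round 1: derive conn(f,a) via R2 from road(f,b), parent(b,a)
round 1: derive conn(f,h) via R2 from road(f,b), parent(b,h)
round 1: derive conn(f,j) via R2 from road(f,b), parent(b,j)
round 1: derive conn(g,j) via R2 from road(g,f), parent(f,j)
round 1: derive conn(h,a) via R2 from road(h,c), parent(c,a)
round 1: derive conn(i,a) via R2 from road(i,b), parent(b,a)
round 1: derive conn(i,h) via R2 from road(i,b), parent(b,h)
round 1: derive conn(i,j) via R2 from road(i,b), parent(b,j)
round 1: derive conn(j,d) via R2 from road(j,j), parent(j,d)
round 2: derive conn(f,d) via R1 from conn(f,j), parent(j,d)
round 2: derive conn(g,d) via R1 from conn(g,j), parent(j,d)
round 2: derive conn(i,d) via R1 from conn(i,j), parent(j,d)
round 2: derive cover(a) via R3 from conn(a,i), conn(i,a)
round 2: derive cover(f) via R3 from conn(f,a), conn(a,i)
round 2: derive cover(g) via R3 from conn(g,f), conn(f,a)
round 2: derive cover(h) via R3 from conn(h,a), conn(a,i)
round 2: derive cover(i) via R3 from conn(i,a), conn(a,i)
round 2: derive cover(j) via R3 from conn(j,j), conn(j,d)

cover(a)
cover(f)
cover(g)
cover(h)
cover(i)
cover(j)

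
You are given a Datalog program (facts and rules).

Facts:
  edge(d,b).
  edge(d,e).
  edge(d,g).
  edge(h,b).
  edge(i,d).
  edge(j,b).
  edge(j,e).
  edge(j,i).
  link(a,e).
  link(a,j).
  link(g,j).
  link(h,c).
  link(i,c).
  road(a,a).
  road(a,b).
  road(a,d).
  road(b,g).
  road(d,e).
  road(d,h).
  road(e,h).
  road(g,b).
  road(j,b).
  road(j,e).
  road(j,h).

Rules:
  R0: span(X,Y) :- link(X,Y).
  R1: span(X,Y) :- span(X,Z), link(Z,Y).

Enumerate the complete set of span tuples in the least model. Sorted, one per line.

span(a,e)
span(a,j)
span(g,j)
span(h,c)
span(i,c)

round 1: derive span(a,e) via R0 from link(a,e)
round 1: derive span(a,j) via R0 from link(a,j)
round 1: derive span(g,j) via R0 from link(g,j)
round 1: derive span(h,c) via R0 from link(h,c)
round 1: derive span(i,c) via R0 from link(i,c)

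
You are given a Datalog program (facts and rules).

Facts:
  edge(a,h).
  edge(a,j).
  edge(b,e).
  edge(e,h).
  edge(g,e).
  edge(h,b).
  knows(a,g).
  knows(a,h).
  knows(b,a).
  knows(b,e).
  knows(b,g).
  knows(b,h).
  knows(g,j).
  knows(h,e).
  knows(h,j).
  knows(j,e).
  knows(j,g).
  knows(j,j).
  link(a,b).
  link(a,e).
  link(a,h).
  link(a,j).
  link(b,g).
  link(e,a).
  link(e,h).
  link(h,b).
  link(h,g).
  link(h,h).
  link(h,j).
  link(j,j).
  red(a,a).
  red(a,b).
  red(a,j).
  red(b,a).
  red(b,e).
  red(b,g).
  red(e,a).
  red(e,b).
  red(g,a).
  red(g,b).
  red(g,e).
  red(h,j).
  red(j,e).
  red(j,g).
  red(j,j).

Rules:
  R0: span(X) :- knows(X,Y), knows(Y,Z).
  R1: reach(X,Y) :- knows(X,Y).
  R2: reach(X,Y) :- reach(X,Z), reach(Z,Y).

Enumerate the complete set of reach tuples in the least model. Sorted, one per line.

round 1: derive reach(a,g) via R1 from knows(a,g)
round 1: derive reach(a,h) via R1 from knows(a,h)
round 1: derive reach(b,a) via R1 from knows(b,a)
round 1: derive reach(b,e) via R1 from knows(b,e)
round 1: derive reach(b,g) via R1 from knows(b,g)
round 1: derive reach(b,h) via R1 from knows(b,h)
round 1: derive reach(g,j) via R1 from knows(g,j)
round 1: derive reach(h,e) via R1 from knows(h,e)
round 1: derive reach(h,j) via R1 from knows(h,j)
round 1: derive reach(j,e) via R1 from knows(j,e)
round 1: derive reach(j,g) via R1 from knows(j,g)
round 1: derive reach(j,j) via R1 from knows(j,j)
round 2: derive reach(a,e) via R2 from reach(a,h), reach(h,e)
round 2: derive reach(a,j) via R2 from reach(a,g), reach(g,j)
round 2: derive reach(b,j) via R2 from reach(b,g), reach(g,j)
round 2: derive reach(g,e) via R2 from reach(g,j), reach(j,e)
round 2: derive reach(g,g) via R2 from reach(g,j), reach(j,g)
round 2: derive reach(h,g) via R2 from reach(h,j), reach(j,g)

reach(a,e)
reach(a,g)
reach(a,h)
reach(a,j)
reach(b,a)
reach(b,e)
reach(b,g)
reach(b,h)
reach(b,j)
reach(g,e)
reach(g,g)
reach(g,j)
reach(h,e)
reach(h,g)
reach(h,j)
reach(j,e)
reach(j,g)
reach(j,j)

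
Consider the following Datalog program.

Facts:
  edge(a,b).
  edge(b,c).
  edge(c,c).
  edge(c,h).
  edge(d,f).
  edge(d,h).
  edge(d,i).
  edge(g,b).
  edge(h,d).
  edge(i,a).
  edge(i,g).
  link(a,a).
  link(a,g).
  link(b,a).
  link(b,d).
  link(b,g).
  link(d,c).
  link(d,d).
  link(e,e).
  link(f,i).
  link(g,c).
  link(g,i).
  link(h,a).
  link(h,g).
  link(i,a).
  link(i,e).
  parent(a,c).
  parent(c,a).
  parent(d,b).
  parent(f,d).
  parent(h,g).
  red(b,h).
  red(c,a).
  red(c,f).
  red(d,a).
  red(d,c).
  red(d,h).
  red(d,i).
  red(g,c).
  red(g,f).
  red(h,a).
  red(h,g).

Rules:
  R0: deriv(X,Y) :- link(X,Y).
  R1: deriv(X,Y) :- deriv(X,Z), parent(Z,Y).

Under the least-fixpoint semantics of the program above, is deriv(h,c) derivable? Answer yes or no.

round 1: derive deriv(a,a) via R0 from link(a,a)
round 1: derive deriv(a,g) via R0 from link(a,g)
round 1: derive deriv(b,a) via R0 from link(b,a)
round 1: derive deriv(b,d) via R0 from link(b,d)
round 1: derive deriv(b,g) via R0 from link(b,g)
round 1: derive deriv(d,c) via R0 from link(d,c)
round 1: derive deriv(d,d) via R0 from link(d,d)
round 1: derive deriv(e,e) via R0 from link(e,e)
round 1: derive deriv(f,i) via R0 from link(f,i)
round 1: derive deriv(g,c) via R0 from link(g,c)
round 1: derive deriv(g,i) via R0 from link(g,i)
round 1: derive deriv(h,a) via R0 from link(h,a)
round 1: derive deriv(h,g) via R0 from link(h,g)
round 1: derive deriv(i,a) via R0 from link(i,a)
round 1: derive deriv(i,e) via R0 from link(i,e)
round 2: derive deriv(a,c) via R1 from deriv(a,a), parent(a,c)
round 2: derive deriv(b,b) via R1 from deriv(b,d), parent(d,b)
round 2: derive deriv(b,c) via R1 from deriv(b,a), parent(a,c)
round 2: derive deriv(d,a) via R1 from deriv(d,c), parent(c,a)
round 2: derive deriv(d,b) via R1 from deriv(d,d), parent(d,b)
round 2: derive deriv(g,a) via R1 from deriv(g,c), parent(c,a)
round 2: derive deriv(h,c) via R1 from deriv(h,a), parent(a,c)
round 2: derive deriv(i,c) via R1 from deriv(i,a), parent(a,c)

yes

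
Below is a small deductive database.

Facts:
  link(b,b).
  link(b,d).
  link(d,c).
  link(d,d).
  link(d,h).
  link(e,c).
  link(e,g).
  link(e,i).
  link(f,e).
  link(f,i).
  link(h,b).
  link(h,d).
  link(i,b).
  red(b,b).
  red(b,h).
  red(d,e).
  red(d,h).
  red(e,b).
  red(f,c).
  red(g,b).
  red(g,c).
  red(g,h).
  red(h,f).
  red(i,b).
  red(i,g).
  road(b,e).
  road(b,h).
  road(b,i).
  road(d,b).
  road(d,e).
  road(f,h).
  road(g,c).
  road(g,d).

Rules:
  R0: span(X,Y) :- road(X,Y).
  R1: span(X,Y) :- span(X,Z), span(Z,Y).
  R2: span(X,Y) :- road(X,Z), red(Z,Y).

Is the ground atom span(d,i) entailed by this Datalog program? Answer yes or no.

yes

round 1: derive span(b,e) via R0 from road(b,e)
round 1: derive span(b,h) via R0 from road(b,h)
round 1: derive span(b,i) via R0 from road(b,i)
round 1: derive span(d,b) via R0 from road(d,b)
round 1: derive span(d,e) via R0 from road(d,e)
round 1: derive span(f,h) via R0 from road(f,h)
round 1: derive span(g,c) via R0 from road(g,c)
round 1: derive span(g,d) via R0 from road(g,d)
round 1: derive span(b,b) via R2 from road(b,e), red(e,b)
round 1: derive span(b,f) via R2 from road(b,h), red(h,f)
round 1: derive span(b,g) via R2 from road(b,i), red(i,g)
round 1: derive span(d,h) via R2 from road(d,b), red(b,h)
round 1: derive span(f,f) via R2 from road(f,h), red(h,f)
round 1: derive span(g,e) via R2 from road(g,d), red(d,e)
round 1: derive span(g,h) via R2 from road(g,d), red(d,h)
round 2: derive span(b,c) via R1 from span(b,g), span(g,c)
round 2: derive span(b,d) via R1 from span(b,g), span(g,d)
round 2: derive span(d,f) via R1 from span(d,b), span(b,f)
round 2: derive span(d,g) via R1 from span(d,b), span(b,g)
round 2: derive span(d,i) via R1 from span(d,b), span(b,i)
round 2: derive span(g,b) via R1 from span(g,d), span(d,b)
round 3: derive span(d,c) via R1 from span(d,b), span(b,c)
round 3: derive span(d,d) via R1 from span(d,b), span(b,d)
round 3: derive span(g,f) via R1 from span(g,b), span(b,f)
round 3: derive span(g,g) via R1 from span(g,b), span(b,g)
round 3: derive span(g,i) via R1 from span(g,b), span(b,i)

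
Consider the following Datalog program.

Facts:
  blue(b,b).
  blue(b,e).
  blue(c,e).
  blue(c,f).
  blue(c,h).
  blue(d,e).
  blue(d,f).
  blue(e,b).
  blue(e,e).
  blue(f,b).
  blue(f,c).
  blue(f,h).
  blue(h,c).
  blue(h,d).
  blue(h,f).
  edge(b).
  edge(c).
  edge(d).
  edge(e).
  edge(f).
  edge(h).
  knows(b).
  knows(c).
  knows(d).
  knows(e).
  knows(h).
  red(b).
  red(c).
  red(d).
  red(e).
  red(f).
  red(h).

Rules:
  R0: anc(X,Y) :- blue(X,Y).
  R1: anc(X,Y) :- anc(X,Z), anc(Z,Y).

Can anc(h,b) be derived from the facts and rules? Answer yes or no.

round 1: derive anc(b,b) via R0 from blue(b,b)
round 1: derive anc(b,e) via R0 from blue(b,e)
round 1: derive anc(c,e) via R0 from blue(c,e)
round 1: derive anc(c,f) via R0 from blue(c,f)
round 1: derive anc(c,h) via R0 from blue(c,h)
round 1: derive anc(d,e) via R0 from blue(d,e)
round 1: derive anc(d,f) via R0 from blue(d,f)
round 1: derive anc(e,b) via R0 from blue(e,b)
round 1: derive anc(e,e) via R0 from blue(e,e)
round 1: derive anc(f,b) via R0 from blue(f,b)
round 1: derive anc(f,c) via R0 from blue(f,c)
round 1: derive anc(f,h) via R0 from blue(f,h)
round 1: derive anc(h,c) via R0 from blue(h,c)
round 1: derive anc(h,d) via R0 from blue(h,d)
round 1: derive anc(h,f) via R0 from blue(h,f)
round 2: derive anc(c,b) via R1 from anc(c,e), anc(e,b)
round 2: derive anc(c,c) via R1 from anc(c,f), anc(f,c)
round 2: derive anc(c,d) via R1 from anc(c,h), anc(h,d)
round 2: derive anc(d,b) via R1 from anc(d,e), anc(e,b)
round 2: derive anc(d,c) via R1 from anc(d,f), anc(f,c)
round 2: derive anc(d,h) via R1 from anc(d,f), anc(f,h)
round 2: derive anc(f,d) via R1 from anc(f,h), anc(h,d)
round 2: derive anc(f,e) via R1 from anc(f,b), anc(b,e)
round 2: derive anc(f,f) via R1 from anc(f,c), anc(c,f)
round 2: derive anc(h,b) via R1 from anc(h,f), anc(f,b)
round 2: derive anc(h,e) via R1 from anc(h,c), anc(c,e)
round 2: derive anc(h,h) via R1 from anc(h,c), anc(c,h)
round 3: derive anc(d,d) via R1 from anc(d,c), anc(c,d)

yes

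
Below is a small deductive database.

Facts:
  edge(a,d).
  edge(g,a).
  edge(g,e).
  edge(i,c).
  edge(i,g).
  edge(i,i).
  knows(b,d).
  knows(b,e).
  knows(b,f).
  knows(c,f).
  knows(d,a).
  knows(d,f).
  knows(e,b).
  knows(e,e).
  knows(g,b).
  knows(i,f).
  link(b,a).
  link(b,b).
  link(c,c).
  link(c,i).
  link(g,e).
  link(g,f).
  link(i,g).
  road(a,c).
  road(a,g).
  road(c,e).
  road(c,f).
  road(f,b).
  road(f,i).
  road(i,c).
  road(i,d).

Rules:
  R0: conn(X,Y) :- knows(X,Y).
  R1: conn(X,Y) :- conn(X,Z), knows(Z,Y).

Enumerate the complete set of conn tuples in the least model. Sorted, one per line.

conn(b,a)
conn(b,b)
conn(b,d)
conn(b,e)
conn(b,f)
conn(c,f)
conn(d,a)
conn(d,f)
conn(e,a)
conn(e,b)
conn(e,d)
conn(e,e)
conn(e,f)
conn(g,a)
conn(g,b)
conn(g,d)
conn(g,e)
conn(g,f)
conn(i,f)

round 1: derive conn(b,d) via R0 from knows(b,d)
round 1: derive conn(b,e) via R0 from knows(b,e)
round 1: derive conn(b,f) via R0 from knows(b,f)
round 1: derive conn(c,f) via R0 from knows(c,f)
round 1: derive conn(d,a) via R0 from knows(d,a)
round 1: derive conn(d,f) via R0 from knows(d,f)
round 1: derive conn(e,b) via R0 from knows(e,b)
round 1: derive conn(e,e) via R0 from knows(e,e)
round 1: derive conn(g,b) via R0 from knows(g,b)
round 1: derive conn(i,f) via R0 from knows(i,f)
round 2: derive conn(b,a) via R1 from conn(b,d), knows(d,a)
round 2: derive conn(b,b) via R1 from conn(b,e), knows(e,b)
round 2: derive conn(e,d) via R1 from conn(e,b), knows(b,d)
round 2: derive conn(e,f) via R1 from conn(e,b), knows(b,f)
round 2: derive conn(g,d) via R1 from conn(g,b), knows(b,d)
round 2: derive conn(g,e) via R1 from conn(g,b), knows(b,e)
round 2: derive conn(g,f) via R1 from conn(g,b), knows(b,f)
round 3: derive conn(e,a) via R1 from conn(e,d), knows(d,a)
round 3: derive conn(g,a) via R1 from conn(g,d), knows(d,a)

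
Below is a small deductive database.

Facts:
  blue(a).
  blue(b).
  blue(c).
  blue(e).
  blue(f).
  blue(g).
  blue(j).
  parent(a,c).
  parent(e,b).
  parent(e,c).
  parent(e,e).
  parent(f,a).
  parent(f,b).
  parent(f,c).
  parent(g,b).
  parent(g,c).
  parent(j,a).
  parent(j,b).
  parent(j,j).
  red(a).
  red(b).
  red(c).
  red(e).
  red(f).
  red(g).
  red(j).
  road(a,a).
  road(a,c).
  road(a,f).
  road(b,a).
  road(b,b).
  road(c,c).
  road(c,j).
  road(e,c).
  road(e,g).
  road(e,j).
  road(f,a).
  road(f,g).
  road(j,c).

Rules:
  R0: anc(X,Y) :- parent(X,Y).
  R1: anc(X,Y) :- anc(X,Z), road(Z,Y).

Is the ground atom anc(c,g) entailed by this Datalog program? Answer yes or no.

no

round 1: derive anc(a,c) via R0 from parent(a,c)
round 1: derive anc(e,b) via R0 from parent(e,b)
round 1: derive anc(e,c) via R0 from parent(e,c)
round 1: derive anc(e,e) via R0 from parent(e,e)
round 1: derive anc(f,a) via R0 from parent(f,a)
round 1: derive anc(f,b) via R0 from parent(f,b)
round 1: derive anc(f,c) via R0 from parent(f,c)
round 1: derive anc(g,b) via R0 from parent(g,b)
round 1: derive anc(g,c) via R0 from parent(g,c)
round 1: derive anc(j,a) via R0 from parent(j,a)
round 1: derive anc(j,b) via R0 from parent(j,b)
round 1: derive anc(j,j) via R0 from parent(j,j)
round 2: derive anc(a,j) via R1 from anc(a,c), road(c,j)
round 2: derive anc(e,a) via R1 from anc(e,b), road(b,a)
round 2: derive anc(e,g) via R1 from anc(e,e), road(e,g)
round 2: derive anc(e,j) via R1 from anc(e,c), road(c,j)
round 2: derive anc(f,f) via R1 from anc(f,a), road(a,f)
round 2: derive anc(f,j) via R1 from anc(f,c), road(c,j)
round 2: derive anc(g,a) via R1 from anc(g,b), road(b,a)
round 2: derive anc(g,j) via R1 from anc(g,c), road(c,j)
round 2: derive anc(j,c) via R1 from anc(j,a), road(a,c)
round 2: derive anc(j,f) via R1 from anc(j,a), road(a,f)
round 3: derive anc(e,f) via R1 from anc(e,a), road(a,f)
round 3: derive anc(f,g) via R1 from anc(f,f), road(f,g)
round 3: derive anc(g,f) via R1 from anc(g,a), road(a,f)
round 3: derive anc(j,g) via R1 from anc(j,f), road(f,g)
round 4: derive anc(g,g) via R1 from anc(g,f), road(f,g)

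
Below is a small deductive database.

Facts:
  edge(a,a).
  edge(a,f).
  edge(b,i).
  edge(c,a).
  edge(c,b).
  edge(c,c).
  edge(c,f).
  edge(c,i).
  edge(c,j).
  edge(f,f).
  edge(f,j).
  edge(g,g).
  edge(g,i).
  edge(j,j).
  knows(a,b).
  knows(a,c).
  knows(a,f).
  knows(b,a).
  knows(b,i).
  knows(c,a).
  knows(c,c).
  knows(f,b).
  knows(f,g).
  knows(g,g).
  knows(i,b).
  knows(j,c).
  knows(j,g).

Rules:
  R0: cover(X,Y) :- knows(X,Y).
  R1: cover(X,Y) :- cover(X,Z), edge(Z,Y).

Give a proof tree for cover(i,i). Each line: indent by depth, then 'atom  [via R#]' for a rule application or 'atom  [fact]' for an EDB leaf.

round 1: derive cover(a,b) via R0 from knows(a,b)
round 1: derive cover(a,c) via R0 from knows(a,c)
round 1: derive cover(a,f) via R0 from knows(a,f)
round 1: derive cover(b,a) via R0 from knows(b,a)
round 1: derive cover(b,i) via R0 from knows(b,i)
round 1: derive cover(c,a) via R0 from knows(c,a)
round 1: derive cover(c,c) via R0 from knows(c,c)
round 1: derive cover(f,b) via R0 from knows(f,b)
round 1: derive cover(f,g) via R0 from knows(f,g)
round 1: derive cover(g,g) via R0 from knows(g,g)
round 1: derive cover(i,b) via R0 from knows(i,b)
round 1: derive cover(j,c) via R0 from knows(j,c)
round 1: derive cover(j,g) via R0 from knows(j,g)
round 2: derive cover(a,a) via R1 from cover(a,c), edge(c,a)
round 2: derive cover(a,i) via R1 from cover(a,b), edge(b,i)
round 2: derive cover(a,j) via R1 from cover(a,c), edge(c,j)
round 2: derive cover(b,f) via R1 from cover(b,a), edge(a,f)
round 2: derive cover(c,b) via R1 from cover(c,c), edge(c,b)
round 2: derive cover(c,f) via R1 from cover(c,a), edge(a,f)
round 2: derive cover(c,i) via R1 from cover(c,c), edge(c,i)
round 2: derive cover(c,j) via R1 from cover(c,c), edge(c,j)
round 2: derive cover(f,i) via R1 from cover(f,b), edge(b,i)
round 2: derive cover(g,i) via R1 from cover(g,g), edge(g,i)
round 2: derive cover(i,i) via R1 from cover(i,b), edge(b,i)
round 2: derive cover(j,a) via R1 from cover(j,c), edge(c,a)
round 2: derive cover(j,b) via R1 from cover(j,c), edge(c,b)
round 2: derive cover(j,f) via R1 from cover(j,c), edge(c,f)
round 2: derive cover(j,i) via R1 from cover(j,c), edge(c,i)
round 2: derive cover(j,j) via R1 from cover(j,c), edge(c,j)
round 3: derive cover(b,j) via R1 from cover(b,f), edge(f,j)

cover(i,i)  [via R1]
  cover(i,b)  [via R0]
    knows(i,b)  [fact]
  edge(b,i)  [fact]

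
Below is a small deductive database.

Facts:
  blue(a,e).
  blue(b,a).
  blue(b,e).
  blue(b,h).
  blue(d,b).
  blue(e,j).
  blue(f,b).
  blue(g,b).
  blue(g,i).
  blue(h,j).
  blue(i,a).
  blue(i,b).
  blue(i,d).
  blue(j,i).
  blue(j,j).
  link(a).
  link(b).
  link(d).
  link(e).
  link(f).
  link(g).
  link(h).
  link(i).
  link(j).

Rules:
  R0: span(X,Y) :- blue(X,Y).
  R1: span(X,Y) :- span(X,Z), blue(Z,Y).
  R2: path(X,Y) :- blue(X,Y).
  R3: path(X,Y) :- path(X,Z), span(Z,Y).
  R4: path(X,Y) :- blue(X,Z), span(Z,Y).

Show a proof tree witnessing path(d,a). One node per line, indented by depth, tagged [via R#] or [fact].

path(d,a)  [via R3]
  path(d,b)  [via R2]
    blue(d,b)  [fact]
  span(b,a)  [via R0]
    blue(b,a)  [fact]

round 1: derive span(a,e) via R0 from blue(a,e)
round 1: derive span(b,a) via R0 from blue(b,a)
round 1: derive span(b,e) via R0 from blue(b,e)
round 1: derive span(b,h) via R0 from blue(b,h)
round 1: derive span(d,b) via R0 from blue(d,b)
round 1: derive span(e,j) via R0 from blue(e,j)
round 1: derive span(f,b) via R0 from blue(f,b)
round 1: derive span(g,b) via R0 from blue(g,b)
round 1: derive span(g,i) via R0 from blue(g,i)
round 1: derive span(h,j) via R0 from blue(h,j)
round 1: derive span(i,a) via R0 from blue(i,a)
round 1: derive span(i,b) via R0 from blue(i,b)
round 1: derive span(i,d) via R0 from blue(i,d)
round 1: derive span(j,i) via R0 from blue(j,i)
round 1: derive span(j,j) via R0 from blue(j,j)
round 1: derive path(a,e) via R2 from blue(a,e)
round 1: derive path(b,a) via R2 from blue(b,a)
round 1: derive path(b,e) via R2 from blue(b,e)
round 1: derive path(b,h) via R2 from blue(b,h)
round 1: derive path(d,b) via R2 from blue(d,b)
round 1: derive path(e,j) via R2 from blue(e,j)
round 1: derive path(f,b) via R2 from blue(f,b)
round 1: derive path(g,b) via R2 from blue(g,b)
round 1: derive path(g,i) via R2 from blue(g,i)
round 1: derive path(h,j) via R2 from blue(h,j)
round 1: derive path(i,a) via R2 from blue(i,a)
round 1: derive path(i,b) via R2 from blue(i,b)
round 1: derive path(i,d) via R2 from blue(i,d)
round 1: derive path(j,i) via R2 from blue(j,i)
round 1: derive path(j,j) via R2 from blue(j,j)
round 2: derive span(a,j) via R1 from span(a,e), blue(e,j)
round 2: derive span(b,j) via R1 from span(b,e), blue(e,j)
round 2: derive span(d,a) via R1 from span(d,b), blue(b,a)
round 2: derive span(d,e) via R1 from span(d,b), blue(b,e)
round 2: derive span(d,h) via R1 from span(d,b), blue(b,h)
round 2: derive span(e,i) via R1 from span(e,j), blue(j,i)
round 2: derive span(f,a) via R1 from span(f,b), blue(b,a)
round 2: derive span(f,e) via R1 from span(f,b), blue(b,e)
round 2: derive span(f,h) via R1 from span(f,b), blue(b,h)
round 2: derive span(g,a) via R1 from span(g,b), blue(b,a)
round 2: derive span(g,d) via R1 from span(g,i), blue(i,d)
round 2: derive span(g,e) via R1 from span(g,b), blue(b,e)
round 2: derive span(g,h) via R1 from span(g,b), blue(b,h)
round 2: derive span(h,i) via R1 from span(h,j), blue(j,i)
round 2: derive span(i,e) via R1 from span(i,a), blue(a,e)
round 2: derive span(i,h) via R1 from span(i,b), blue(b,h)
round 2: derive span(j,a) via R1 from span(j,i), blue(i,a)
round 2: derive span(j,b) via R1 from span(j,i), blue(i,b)
round 2: derive span(j,d) via R1 from span(j,i), blue(i,d)
round 2: derive path(a,j) via R3 from path(a,e), span(e,j)
round 2: derive path(b,j) via R3 from path(b,e), span(e,j)
round 2: derive path(d,a) via R3 from path(d,b), span(b,a)
round 2: derive path(d,e) via R3 from path(d,b), span(b,e)
round 2: derive path(d,h) via R3 from path(d,b), span(b,h)
round 2: derive path(e,i) via R3 from path(e,j), span(j,i)
round 2: derive path(f,a) via R3 from path(f,b), span(b,a)
round 2: derive path(f,e) via R3 from path(f,b), span(b,e)
round 2: derive path(f,h) via R3 from path(f,b), span(b,h)
round 2: derive path(g,a) via R3 from path(g,b), span(b,a)
round 2: derive path(g,d) via R3 from path(g,i), span(i,d)
round 2: derive path(g,e) via R3 from path(g,b), span(b,e)
round 2: derive path(g,h) via R3 from path(g,b), span(b,h)
round 2: derive path(h,i) via R3 from path(h,j), span(j,i)
round 2: derive path(i,e) via R3 from path(i,a), span(a,e)
round 2: derive path(i,h) via R3 from path(i,b), span(b,h)
round 2: derive path(j,a) via R3 from path(j,i), span(i,a)
round 2: derive path(j,b) via R3 from path(j,i), span(i,b)
round 2: derive path(j,d) via R3 from path(j,i), span(i,d)
round 3: derive span(a,i) via R1 from span(a,j), blue(j,i)
round 3: derive span(b,i) via R1 from span(b,j), blue(j,i)
round 3: derive span(d,j) via R1 from span(d,e), blue(e,j)
round 3: derive span(e,a) via R1 from span(e,i), blue(i,a)
round 3: derive span(e,b) via R1 from span(e,i), blue(i,b)
round 3: derive span(e,d) via R1 from span(e,i), blue(i,d)
round 3: derive span(f,j) via R1 from span(f,e), blue(e,j)
round 3: derive span(g,j) via R1 from span(g,e), blue(e,j)
round 3: derive span(h,a) via R1 from span(h,i), blue(i,a)
round 3: derive span(h,b) via R1 from span(h,i), blue(i,b)
round 3: derive span(h,d) via R1 from span(h,i), blue(i,d)
round 3: derive span(i,j) via R1 from span(i,e), blue(e,j)
round 3: derive span(j,e) via R1 from span(j,a), blue(a,e)
round 3: derive span(j,h) via R1 from span(j,b), blue(b,h)
round 3: derive path(a,a) via R3 from path(a,j), span(j,a)
round 3: derive path(a,b) via R3 from path(a,j), span(j,b)
round 3: derive path(a,d) via R3 from path(a,j), span(j,d)
round 3: derive path(a,i) via R3 from path(a,e), span(e,i)
round 3: derive path(b,b) via R3 from path(b,j), span(j,b)
round 3: derive path(b,d) via R3 from path(b,j), span(j,d)
round 3: derive path(b,i) via R3 from path(b,e), span(e,i)
round 3: derive path(d,i) via R3 from path(d,e), span(e,i)
round 3: derive path(d,j) via R3 from path(d,a), span(a,j)
round 3: derive path(e,a) via R3 from path(e,i), span(i,a)
round 3: derive path(e,b) via R3 from path(e,i), span(i,b)
round 3: derive path(e,d) via R3 from path(e,i), span(i,d)
round 3: derive path(e,e) via R3 from path(e,i), span(i,e)
round 3: derive path(e,h) via R3 from path(e,i), span(i,h)
round 3: derive path(f,i) via R3 from path(f,e), span(e,i)
round 3: derive path(f,j) via R3 from path(f,a), span(a,j)
round 3: derive path(g,j) via R3 from path(g,a), span(a,j)
round 3: derive path(h,a) via R3 from path(h,i), span(i,a)
round 3: derive path(h,b) via R3 from path(h,i), span(i,b)
round 3: derive path(h,d) via R3 from path(h,i), span(i,d)
round 3: derive path(h,e) via R3 from path(h,i), span(i,e)
round 3: derive path(h,h) via R3 from path(h,i), span(i,h)
round 3: derive path(i,i) via R3 from path(i,e), span(e,i)
round 3: derive path(i,j) via R3 from path(i,a), span(a,j)
round 3: derive path(j,e) via R3 from path(j,a), span(a,e)
round 3: derive path(j,h) via R3 from path(j,b), span(b,h)
round 4: derive span(a,a) via R1 from span(a,i), blue(i,a)
round 4: derive span(a,b) via R1 from span(a,i), blue(i,b)
round 4: derive span(a,d) via R1 from span(a,i), blue(i,d)
round 4: derive span(b,b) via R1 from span(b,i), blue(i,b)
round 4: derive span(b,d) via R1 from span(b,i), blue(i,d)
round 4: derive span(d,i) via R1 from span(d,j), blue(j,i)
round 4: derive span(e,e) via R1 from span(e,a), blue(a,e)
round 4: derive span(e,h) via R1 from span(e,b), blue(b,h)
round 4: derive span(f,i) via R1 from span(f,j), blue(j,i)
round 4: derive span(h,e) via R1 from span(h,a), blue(a,e)
round 4: derive span(h,h) via R1 from span(h,b), blue(b,h)
round 4: derive span(i,i) via R1 from span(i,j), blue(j,i)
round 4: derive path(a,h) via R3 from path(a,b), span(b,h)
round 4: derive path(d,d) via R3 from path(d,e), span(e,d)
round 4: derive path(f,d) via R3 from path(f,e), span(e,d)
round 5: derive span(a,h) via R1 from span(a,b), blue(b,h)
round 5: derive span(d,d) via R1 from span(d,i), blue(i,d)
round 5: derive span(f,d) via R1 from span(f,i), blue(i,d)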